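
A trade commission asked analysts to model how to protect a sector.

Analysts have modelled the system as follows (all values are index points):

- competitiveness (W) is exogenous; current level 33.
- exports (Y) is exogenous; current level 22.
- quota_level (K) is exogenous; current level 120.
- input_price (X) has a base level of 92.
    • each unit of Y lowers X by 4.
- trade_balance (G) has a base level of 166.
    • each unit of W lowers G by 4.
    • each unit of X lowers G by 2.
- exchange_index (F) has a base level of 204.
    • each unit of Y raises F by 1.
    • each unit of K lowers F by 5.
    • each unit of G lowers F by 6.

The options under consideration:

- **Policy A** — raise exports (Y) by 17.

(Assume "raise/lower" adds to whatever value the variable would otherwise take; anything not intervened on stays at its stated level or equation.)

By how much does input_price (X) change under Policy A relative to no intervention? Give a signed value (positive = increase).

Baseline:
  Y = 22
  X = 92 − 4·22 = 4
Policy A (Y + 17):
  Y = 22 + 17 = 39
  X = 92 − 4·39 = -64
Change in X: -64 − 4 = -68

-68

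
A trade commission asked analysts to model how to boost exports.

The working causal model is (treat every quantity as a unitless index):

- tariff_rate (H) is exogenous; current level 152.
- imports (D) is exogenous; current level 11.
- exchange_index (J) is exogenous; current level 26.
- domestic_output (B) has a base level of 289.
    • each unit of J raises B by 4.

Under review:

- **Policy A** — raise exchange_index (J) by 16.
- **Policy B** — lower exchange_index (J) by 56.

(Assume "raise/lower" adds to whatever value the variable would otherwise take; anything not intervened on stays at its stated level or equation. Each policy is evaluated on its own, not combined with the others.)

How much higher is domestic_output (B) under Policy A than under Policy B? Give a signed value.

Policy A (J + 16):
  J = 26 + 16 = 42
  B = 289 + 4·42 = 457
Policy B (J − 56):
  J = 26 − 56 = -30
  B = 289 + 4·(-30) = 169
B: 457 − 169 = 288

288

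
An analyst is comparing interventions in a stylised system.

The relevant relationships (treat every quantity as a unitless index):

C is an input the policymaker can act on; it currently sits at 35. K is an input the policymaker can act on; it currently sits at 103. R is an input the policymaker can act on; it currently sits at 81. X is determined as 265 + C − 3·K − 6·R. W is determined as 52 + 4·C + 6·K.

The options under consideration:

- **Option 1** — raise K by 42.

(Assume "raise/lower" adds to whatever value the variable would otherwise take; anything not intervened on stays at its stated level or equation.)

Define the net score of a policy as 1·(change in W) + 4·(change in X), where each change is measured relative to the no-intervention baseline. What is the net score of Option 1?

-252

Baseline:
  C = 35
  K = 103
  R = 81
  X = 265 + 35 − 3·103 − 6·81 = -495
  W = 52 + 4·35 + 6·103 = 810
Option 1 (K + 42):
  C = 35
  K = 103 + 42 = 145
  R = 81
  X = 265 + 35 − 3·145 − 6·81 = -621
  W = 52 + 4·35 + 6·145 = 1062
ΔW = 1062 − 810 = 252; ΔX = -621 − (-495) = -126
Score = 1·252 + 4·(-126) = -252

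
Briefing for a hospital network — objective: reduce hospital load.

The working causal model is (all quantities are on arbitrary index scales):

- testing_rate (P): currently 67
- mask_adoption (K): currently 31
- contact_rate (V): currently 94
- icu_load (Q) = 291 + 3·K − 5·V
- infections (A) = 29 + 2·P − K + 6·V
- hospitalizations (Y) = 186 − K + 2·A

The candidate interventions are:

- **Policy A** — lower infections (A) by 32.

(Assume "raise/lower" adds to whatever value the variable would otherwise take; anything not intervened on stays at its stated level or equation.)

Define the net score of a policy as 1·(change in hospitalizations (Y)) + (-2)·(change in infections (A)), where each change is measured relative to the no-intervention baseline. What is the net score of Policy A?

0

Baseline:
  P = 67
  K = 31
  V = 94
  A = 29 + 2·67 − 31 + 6·94 = 696
  Y = 186 − 31 + 2·696 = 1547
Policy A (A − 32):
  P = 67
  K = 31
  V = 94
  A = 29 + 2·67 − 31 + 6·94 (−32 from intervention) = 664
  Y = 186 − 31 + 2·664 = 1483
ΔY = 1483 − 1547 = -64; ΔA = 664 − 696 = -32
Score = 1·(-64) + (-2)·(-32) = 0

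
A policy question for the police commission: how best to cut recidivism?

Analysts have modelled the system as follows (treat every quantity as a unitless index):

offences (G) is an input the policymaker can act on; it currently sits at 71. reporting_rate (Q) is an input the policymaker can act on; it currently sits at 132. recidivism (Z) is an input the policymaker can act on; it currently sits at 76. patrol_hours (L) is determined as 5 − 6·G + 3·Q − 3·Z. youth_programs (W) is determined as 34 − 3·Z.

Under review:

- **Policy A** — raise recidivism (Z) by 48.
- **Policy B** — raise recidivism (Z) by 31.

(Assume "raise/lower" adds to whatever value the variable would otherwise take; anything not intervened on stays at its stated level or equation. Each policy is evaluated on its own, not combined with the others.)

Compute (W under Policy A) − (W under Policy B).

Policy A (Z + 48):
  Z = 76 + 48 = 124
  W = 34 − 3·124 = -338
Policy B (Z + 31):
  Z = 76 + 31 = 107
  W = 34 − 3·107 = -287
W: -338 − (-287) = -51

-51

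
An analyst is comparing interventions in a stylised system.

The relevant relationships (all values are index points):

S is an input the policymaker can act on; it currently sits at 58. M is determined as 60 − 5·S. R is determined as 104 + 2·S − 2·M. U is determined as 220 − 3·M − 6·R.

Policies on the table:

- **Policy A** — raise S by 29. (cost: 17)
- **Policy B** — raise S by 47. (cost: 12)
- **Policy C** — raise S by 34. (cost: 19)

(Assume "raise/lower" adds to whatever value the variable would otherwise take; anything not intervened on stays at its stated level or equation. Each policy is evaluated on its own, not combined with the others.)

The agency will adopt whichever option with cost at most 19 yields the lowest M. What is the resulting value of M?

Policy A (S + 29):
  S = 58 + 29 = 87
  M = 60 − 5·87 = -375
Policy B (S + 47):
  S = 58 + 47 = 105
  M = 60 − 5·105 = -465
Policy C (S + 34):
  S = 58 + 34 = 92
  M = 60 − 5·92 = -400
Comparing — Policy A: M=-375, Policy B: M=-465, Policy C: M=-400. Lowest is -465 (Policy B).

-465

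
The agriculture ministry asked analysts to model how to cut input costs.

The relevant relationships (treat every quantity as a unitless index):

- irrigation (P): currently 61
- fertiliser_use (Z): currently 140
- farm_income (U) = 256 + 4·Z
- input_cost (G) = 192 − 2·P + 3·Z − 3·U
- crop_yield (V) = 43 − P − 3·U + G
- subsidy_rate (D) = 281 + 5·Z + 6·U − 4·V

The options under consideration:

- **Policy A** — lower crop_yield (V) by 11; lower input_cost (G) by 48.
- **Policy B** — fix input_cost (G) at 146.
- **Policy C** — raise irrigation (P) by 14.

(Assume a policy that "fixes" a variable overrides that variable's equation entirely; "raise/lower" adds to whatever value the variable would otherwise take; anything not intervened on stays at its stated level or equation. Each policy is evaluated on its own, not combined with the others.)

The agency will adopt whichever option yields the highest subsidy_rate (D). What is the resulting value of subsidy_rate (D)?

Policy A (V − 11, G − 48):
  P = 61
  Z = 140
  U = 256 + 4·140 = 816
  G = 192 − 2·61 + 3·140 − 3·816 (−48 from intervention) = -2006
  V = 43 − 61 − 3·816 + (-2006) (−11 from intervention) = -4483
  D = 281 + 5·140 + 6·816 − 4·(-4483) = 23809
Policy B (G := 146):
  P = 61
  Z = 140
  U = 256 + 4·140 = 816
  G = 146
  V = 43 − 61 − 3·816 + 146 = -2320
  D = 281 + 5·140 + 6·816 − 4·(-2320) = 15157
Policy C (P + 14):
  P = 61 + 14 = 75
  Z = 140
  U = 256 + 4·140 = 816
  G = 192 − 2·75 + 3·140 − 3·816 = -1986
  V = 43 − 75 − 3·816 + (-1986) = -4466
  D = 281 + 5·140 + 6·816 − 4·(-4466) = 23741
Comparing — Policy A: D=23809, Policy B: D=15157, Policy C: D=23741. Highest is 23809 (Policy A).

23809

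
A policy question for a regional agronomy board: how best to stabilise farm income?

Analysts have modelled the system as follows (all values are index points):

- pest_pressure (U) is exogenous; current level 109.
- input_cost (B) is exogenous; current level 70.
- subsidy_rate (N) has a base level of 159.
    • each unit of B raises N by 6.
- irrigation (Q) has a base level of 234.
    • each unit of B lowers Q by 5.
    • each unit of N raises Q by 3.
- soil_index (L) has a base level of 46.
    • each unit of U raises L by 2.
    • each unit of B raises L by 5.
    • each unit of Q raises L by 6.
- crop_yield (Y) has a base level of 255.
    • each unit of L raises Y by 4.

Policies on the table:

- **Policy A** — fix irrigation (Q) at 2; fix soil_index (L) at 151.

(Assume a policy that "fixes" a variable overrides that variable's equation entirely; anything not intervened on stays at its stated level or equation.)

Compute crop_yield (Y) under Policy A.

859

Policy A (Q := 2, L := 151):
  U = 109
  B = 70
  N = 159 + 6·70 = 579
  Q = 2
  L = 151
  Y = 255 + 4·151 = 859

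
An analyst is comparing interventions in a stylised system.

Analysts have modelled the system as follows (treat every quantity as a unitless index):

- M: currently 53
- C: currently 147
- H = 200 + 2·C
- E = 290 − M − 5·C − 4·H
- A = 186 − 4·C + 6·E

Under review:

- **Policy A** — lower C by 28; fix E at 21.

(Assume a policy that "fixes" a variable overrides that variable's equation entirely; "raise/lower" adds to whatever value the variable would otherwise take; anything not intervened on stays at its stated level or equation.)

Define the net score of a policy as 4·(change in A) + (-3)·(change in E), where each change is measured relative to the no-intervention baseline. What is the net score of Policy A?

Baseline:
  M = 53
  C = 147
  H = 200 + 2·147 = 494
  E = 290 − 53 − 5·147 − 4·494 = -2474
  A = 186 − 4·147 + 6·(-2474) = -15246
Policy A (C − 28, E := 21):
  M = 53
  C = 147 − 28 = 119
  H = 200 + 2·119 = 438
  E = 21
  A = 186 − 4·119 + 6·21 = -164
ΔA = -164 − (-15246) = 15082; ΔE = 21 − (-2474) = 2495
Score = 4·15082 + (-3)·2495 = 52843

52843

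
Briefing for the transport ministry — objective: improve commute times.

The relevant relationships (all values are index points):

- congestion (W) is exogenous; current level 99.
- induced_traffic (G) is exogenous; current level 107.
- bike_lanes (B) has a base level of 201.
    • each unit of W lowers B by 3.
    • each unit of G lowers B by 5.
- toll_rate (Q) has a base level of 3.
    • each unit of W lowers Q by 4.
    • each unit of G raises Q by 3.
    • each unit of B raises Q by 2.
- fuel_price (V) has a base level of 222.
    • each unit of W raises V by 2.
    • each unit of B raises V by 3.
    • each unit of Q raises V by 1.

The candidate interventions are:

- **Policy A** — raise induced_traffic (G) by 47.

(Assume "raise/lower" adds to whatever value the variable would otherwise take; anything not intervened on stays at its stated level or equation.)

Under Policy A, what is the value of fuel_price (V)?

Policy A (G + 47):
  W = 99
  G = 107 + 47 = 154
  B = 201 − 3·99 − 5·154 = -866
  Q = 3 − 4·99 + 3·154 + 2·(-866) = -1663
  V = 222 + 2·99 + 3·(-866) + (-1663) = -3841

-3841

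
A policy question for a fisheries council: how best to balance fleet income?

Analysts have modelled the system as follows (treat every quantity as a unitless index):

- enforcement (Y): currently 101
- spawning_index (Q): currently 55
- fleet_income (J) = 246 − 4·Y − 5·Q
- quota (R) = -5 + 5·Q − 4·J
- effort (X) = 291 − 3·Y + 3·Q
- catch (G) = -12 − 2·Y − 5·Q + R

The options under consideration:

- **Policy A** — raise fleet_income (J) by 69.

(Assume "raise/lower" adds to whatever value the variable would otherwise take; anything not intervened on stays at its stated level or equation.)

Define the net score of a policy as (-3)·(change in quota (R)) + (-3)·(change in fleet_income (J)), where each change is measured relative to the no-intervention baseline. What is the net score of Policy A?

Baseline:
  Y = 101
  Q = 55
  J = 246 − 4·101 − 5·55 = -433
  R = -5 + 5·55 − 4·(-433) = 2002
Policy A (J + 69):
  Y = 101
  Q = 55
  J = 246 − 4·101 − 5·55 (+69 from intervention) = -364
  R = -5 + 5·55 − 4·(-364) = 1726
ΔR = 1726 − 2002 = -276; ΔJ = -364 − (-433) = 69
Score = (-3)·(-276) + (-3)·69 = 621

621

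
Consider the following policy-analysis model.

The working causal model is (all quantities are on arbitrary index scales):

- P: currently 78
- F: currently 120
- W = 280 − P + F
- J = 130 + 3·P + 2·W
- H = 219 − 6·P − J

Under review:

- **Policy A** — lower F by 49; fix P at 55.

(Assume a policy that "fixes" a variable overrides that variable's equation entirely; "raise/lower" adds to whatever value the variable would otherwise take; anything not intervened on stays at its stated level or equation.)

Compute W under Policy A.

296

Policy A (F − 49, P := 55):
  P = 55
  F = 120 − 49 = 71
  W = 280 − 55 + 71 = 296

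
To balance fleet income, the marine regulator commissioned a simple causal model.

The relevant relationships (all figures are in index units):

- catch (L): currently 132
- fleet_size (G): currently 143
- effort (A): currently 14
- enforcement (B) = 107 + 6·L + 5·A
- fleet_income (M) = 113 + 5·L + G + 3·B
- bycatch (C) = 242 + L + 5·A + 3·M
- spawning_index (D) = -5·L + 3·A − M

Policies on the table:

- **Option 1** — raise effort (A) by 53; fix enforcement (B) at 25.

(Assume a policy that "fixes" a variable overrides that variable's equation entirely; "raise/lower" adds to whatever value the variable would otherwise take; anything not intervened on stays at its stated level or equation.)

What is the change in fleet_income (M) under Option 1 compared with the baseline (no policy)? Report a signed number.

Baseline:
  L = 132
  G = 143
  A = 14
  B = 107 + 6·132 + 5·14 = 969
  M = 113 + 5·132 + 143 + 3·969 = 3823
Option 1 (A + 53, B := 25):
  L = 132
  G = 143
  A = 14 + 53 = 67
  B = 25
  M = 113 + 5·132 + 143 + 3·25 = 991
Change in M: 991 − 3823 = -2832

-2832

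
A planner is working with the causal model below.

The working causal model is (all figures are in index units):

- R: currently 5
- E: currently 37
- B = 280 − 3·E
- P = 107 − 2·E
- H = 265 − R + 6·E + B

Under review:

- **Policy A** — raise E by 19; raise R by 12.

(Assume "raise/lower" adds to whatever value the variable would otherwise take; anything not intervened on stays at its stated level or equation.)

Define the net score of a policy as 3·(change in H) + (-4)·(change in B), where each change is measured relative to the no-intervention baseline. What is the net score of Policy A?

Baseline:
  R = 5
  E = 37
  B = 280 − 3·37 = 169
  H = 265 − 5 + 6·37 + 169 = 651
Policy A (E + 19, R + 12):
  R = 5 + 12 = 17
  E = 37 + 19 = 56
  B = 280 − 3·56 = 112
  H = 265 − 17 + 6·56 + 112 = 696
ΔH = 696 − 651 = 45; ΔB = 112 − 169 = -57
Score = 3·45 + (-4)·(-57) = 363

363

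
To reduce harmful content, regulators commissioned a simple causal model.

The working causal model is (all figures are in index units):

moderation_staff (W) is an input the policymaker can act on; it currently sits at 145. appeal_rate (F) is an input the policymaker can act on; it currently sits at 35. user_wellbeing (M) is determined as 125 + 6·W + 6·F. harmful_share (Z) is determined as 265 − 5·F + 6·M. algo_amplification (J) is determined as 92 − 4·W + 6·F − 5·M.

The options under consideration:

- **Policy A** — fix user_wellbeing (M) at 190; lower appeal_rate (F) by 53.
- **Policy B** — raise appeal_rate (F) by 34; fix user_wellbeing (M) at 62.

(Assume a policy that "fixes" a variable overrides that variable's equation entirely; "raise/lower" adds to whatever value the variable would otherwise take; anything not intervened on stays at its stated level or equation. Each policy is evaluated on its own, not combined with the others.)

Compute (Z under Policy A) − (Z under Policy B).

1203

Policy A (M := 190, F − 53):
  W = 145
  F = 35 − 53 = -18
  M = 190
  Z = 265 − 5·(-18) + 6·190 = 1495
Policy B (F + 34, M := 62):
  W = 145
  F = 35 + 34 = 69
  M = 62
  Z = 265 − 5·69 + 6·62 = 292
Z: 1495 − 292 = 1203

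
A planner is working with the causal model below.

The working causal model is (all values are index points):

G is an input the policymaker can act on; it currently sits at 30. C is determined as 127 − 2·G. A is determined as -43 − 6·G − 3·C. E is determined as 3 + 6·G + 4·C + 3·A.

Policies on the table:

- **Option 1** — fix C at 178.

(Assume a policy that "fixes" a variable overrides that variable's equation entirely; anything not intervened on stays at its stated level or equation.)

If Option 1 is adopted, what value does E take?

-1376

Option 1 (C := 178):
  G = 30
  C = 178
  A = -43 − 6·30 − 3·178 = -757
  E = 3 + 6·30 + 4·178 + 3·(-757) = -1376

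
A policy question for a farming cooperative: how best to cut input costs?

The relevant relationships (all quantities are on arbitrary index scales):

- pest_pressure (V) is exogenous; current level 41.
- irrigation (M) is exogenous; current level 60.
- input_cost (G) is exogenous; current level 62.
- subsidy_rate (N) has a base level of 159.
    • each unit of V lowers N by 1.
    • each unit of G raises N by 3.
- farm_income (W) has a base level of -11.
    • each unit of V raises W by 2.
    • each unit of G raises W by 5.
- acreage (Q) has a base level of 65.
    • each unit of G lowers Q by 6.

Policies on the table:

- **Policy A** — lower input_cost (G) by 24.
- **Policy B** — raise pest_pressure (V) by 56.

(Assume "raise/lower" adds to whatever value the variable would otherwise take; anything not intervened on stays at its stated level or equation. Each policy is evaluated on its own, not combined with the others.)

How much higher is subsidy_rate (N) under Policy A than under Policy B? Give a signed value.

Policy A (G − 24):
  V = 41
  G = 62 − 24 = 38
  N = 159 − 41 + 3·38 = 232
Policy B (V + 56):
  V = 41 + 56 = 97
  G = 62
  N = 159 − 97 + 3·62 = 248
N: 232 − 248 = -16

-16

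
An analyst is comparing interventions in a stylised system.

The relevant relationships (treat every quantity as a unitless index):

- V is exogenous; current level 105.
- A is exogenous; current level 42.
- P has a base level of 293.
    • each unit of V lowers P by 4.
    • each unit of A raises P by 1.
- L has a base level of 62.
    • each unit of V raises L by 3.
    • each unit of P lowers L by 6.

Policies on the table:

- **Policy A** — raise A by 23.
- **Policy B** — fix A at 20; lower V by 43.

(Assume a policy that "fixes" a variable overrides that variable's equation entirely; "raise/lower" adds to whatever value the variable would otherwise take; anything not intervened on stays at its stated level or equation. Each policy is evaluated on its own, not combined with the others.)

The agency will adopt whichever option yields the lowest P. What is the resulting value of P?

Policy A (A + 23):
  V = 105
  A = 42 + 23 = 65
  P = 293 − 4·105 + 65 = -62
Policy B (A := 20, V − 43):
  V = 105 − 43 = 62
  A = 20
  P = 293 − 4·62 + 20 = 65
Comparing — Policy A: P=-62, Policy B: P=65. Lowest is -62 (Policy A).

-62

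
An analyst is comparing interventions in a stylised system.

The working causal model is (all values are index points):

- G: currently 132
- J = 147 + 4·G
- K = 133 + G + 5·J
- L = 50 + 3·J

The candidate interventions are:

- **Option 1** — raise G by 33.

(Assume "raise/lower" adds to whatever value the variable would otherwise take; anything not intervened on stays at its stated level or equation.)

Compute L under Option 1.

2471

Option 1 (G + 33):
  G = 132 + 33 = 165
  J = 147 + 4·165 = 807
  L = 50 + 3·807 = 2471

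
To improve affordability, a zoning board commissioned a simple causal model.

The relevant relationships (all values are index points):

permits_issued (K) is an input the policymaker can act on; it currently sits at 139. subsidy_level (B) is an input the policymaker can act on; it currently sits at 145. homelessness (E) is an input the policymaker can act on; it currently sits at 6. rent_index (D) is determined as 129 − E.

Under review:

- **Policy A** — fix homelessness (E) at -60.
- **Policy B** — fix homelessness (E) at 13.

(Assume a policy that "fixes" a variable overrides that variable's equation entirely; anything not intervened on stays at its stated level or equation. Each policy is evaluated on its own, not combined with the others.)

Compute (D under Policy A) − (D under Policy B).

73

Policy A (E := -60):
  E = -60
  D = 129 − (-60) = 189
Policy B (E := 13):
  E = 13
  D = 129 − 13 = 116
D: 189 − 116 = 73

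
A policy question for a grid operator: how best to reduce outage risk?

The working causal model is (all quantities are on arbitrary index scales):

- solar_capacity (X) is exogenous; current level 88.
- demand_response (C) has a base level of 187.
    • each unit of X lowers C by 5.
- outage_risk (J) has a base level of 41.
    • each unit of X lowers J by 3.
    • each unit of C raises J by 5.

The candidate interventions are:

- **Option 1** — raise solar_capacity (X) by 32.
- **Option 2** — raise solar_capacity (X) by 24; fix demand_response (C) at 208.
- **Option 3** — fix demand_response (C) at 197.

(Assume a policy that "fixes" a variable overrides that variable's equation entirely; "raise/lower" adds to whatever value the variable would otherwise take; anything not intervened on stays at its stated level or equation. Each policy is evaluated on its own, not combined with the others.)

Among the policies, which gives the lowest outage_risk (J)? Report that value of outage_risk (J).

Option 1 (X + 32):
  X = 88 + 32 = 120
  C = 187 − 5·120 = -413
  J = 41 − 3·120 + 5·(-413) = -2384
Option 2 (X + 24, C := 208):
  X = 88 + 24 = 112
  C = 208
  J = 41 − 3·112 + 5·208 = 745
Option 3 (C := 197):
  X = 88
  C = 197
  J = 41 − 3·88 + 5·197 = 762
Comparing — Option 1: J=-2384, Option 2: J=745, Option 3: J=762. Lowest is -2384 (Option 1).

-2384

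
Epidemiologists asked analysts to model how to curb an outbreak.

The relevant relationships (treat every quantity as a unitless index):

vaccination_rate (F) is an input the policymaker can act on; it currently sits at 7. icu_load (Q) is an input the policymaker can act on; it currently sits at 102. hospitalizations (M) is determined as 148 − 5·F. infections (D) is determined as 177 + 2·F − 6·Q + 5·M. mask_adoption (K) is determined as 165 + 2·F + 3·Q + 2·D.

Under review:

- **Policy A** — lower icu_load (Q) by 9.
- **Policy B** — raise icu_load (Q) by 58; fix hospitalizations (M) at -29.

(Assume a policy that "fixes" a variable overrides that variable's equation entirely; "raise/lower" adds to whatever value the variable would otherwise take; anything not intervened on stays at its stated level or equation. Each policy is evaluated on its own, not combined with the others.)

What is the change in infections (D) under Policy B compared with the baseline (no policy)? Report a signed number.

-1058

Baseline:
  F = 7
  Q = 102
  M = 148 − 5·7 = 113
  D = 177 + 2·7 − 6·102 + 5·113 = 144
Policy B (Q + 58, M := -29):
  F = 7
  Q = 102 + 58 = 160
  M = -29
  D = 177 + 2·7 − 6·160 + 5·(-29) = -914
Change in D: -914 − 144 = -1058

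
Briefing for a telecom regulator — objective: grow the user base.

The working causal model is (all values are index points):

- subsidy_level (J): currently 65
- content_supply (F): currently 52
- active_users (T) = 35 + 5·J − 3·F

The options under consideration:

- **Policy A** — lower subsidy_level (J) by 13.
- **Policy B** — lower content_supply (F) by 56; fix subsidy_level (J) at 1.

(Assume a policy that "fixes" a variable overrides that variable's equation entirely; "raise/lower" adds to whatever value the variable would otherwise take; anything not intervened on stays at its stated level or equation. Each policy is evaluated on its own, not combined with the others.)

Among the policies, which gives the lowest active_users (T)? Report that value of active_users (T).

52

Policy A (J − 13):
  J = 65 − 13 = 52
  F = 52
  T = 35 + 5·52 − 3·52 = 139
Policy B (F − 56, J := 1):
  J = 1
  F = 52 − 56 = -4
  T = 35 + 5·1 − 3·(-4) = 52
Comparing — Policy A: T=139, Policy B: T=52. Lowest is 52 (Policy B).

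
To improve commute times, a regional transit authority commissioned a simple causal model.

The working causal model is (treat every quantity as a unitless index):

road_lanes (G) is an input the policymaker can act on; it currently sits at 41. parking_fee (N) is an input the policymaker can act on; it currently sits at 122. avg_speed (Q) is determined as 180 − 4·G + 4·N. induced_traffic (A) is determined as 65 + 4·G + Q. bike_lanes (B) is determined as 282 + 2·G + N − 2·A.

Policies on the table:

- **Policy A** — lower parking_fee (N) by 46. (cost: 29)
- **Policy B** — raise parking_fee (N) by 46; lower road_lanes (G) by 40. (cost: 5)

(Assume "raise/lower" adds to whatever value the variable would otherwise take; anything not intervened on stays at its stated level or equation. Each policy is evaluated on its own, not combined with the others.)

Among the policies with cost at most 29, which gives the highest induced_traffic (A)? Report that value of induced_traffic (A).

Policy A (N − 46):
  G = 41
  N = 122 − 46 = 76
  Q = 180 − 4·41 + 4·76 = 320
  A = 65 + 4·41 + 320 = 549
Policy B (N + 46, G − 40):
  G = 41 − 40 = 1
  N = 122 + 46 = 168
  Q = 180 − 4·1 + 4·168 = 848
  A = 65 + 4·1 + 848 = 917
Comparing — Policy A: A=549, Policy B: A=917. Highest is 917 (Policy B).

917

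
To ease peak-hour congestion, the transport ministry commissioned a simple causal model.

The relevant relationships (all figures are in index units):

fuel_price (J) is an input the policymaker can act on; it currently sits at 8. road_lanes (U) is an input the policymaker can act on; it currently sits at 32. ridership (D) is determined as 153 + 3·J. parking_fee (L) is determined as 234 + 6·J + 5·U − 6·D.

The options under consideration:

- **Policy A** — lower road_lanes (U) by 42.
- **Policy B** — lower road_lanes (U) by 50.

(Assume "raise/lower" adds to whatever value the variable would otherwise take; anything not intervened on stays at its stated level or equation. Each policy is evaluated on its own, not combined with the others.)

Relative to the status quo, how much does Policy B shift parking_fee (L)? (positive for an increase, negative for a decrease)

-250

Baseline:
  J = 8
  U = 32
  D = 153 + 3·8 = 177
  L = 234 + 6·8 + 5·32 − 6·177 = -620
Policy B (U − 50):
  J = 8
  U = 32 − 50 = -18
  D = 153 + 3·8 = 177
  L = 234 + 6·8 + 5·(-18) − 6·177 = -870
Change in L: -870 − (-620) = -250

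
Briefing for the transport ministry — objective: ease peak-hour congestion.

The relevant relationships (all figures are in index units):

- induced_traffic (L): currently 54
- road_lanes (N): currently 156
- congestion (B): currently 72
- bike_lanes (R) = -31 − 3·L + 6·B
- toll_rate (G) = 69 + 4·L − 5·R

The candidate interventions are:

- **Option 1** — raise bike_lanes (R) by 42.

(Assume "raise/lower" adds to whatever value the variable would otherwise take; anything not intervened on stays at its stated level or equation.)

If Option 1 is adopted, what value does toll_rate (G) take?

Option 1 (R + 42):
  L = 54
  B = 72
  R = -31 − 3·54 + 6·72 (+42 from intervention) = 281
  G = 69 + 4·54 − 5·281 = -1120

-1120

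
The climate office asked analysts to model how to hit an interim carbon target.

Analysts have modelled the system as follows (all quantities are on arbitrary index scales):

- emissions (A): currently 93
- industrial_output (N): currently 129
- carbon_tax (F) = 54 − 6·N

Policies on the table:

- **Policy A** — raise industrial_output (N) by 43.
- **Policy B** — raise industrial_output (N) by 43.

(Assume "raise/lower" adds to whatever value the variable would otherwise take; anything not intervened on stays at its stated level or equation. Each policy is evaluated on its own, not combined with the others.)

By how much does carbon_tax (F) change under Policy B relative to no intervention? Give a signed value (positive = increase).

-258

Baseline:
  N = 129
  F = 54 − 6·129 = -720
Policy B (N + 43):
  N = 129 + 43 = 172
  F = 54 − 6·172 = -978
Change in F: -978 − (-720) = -258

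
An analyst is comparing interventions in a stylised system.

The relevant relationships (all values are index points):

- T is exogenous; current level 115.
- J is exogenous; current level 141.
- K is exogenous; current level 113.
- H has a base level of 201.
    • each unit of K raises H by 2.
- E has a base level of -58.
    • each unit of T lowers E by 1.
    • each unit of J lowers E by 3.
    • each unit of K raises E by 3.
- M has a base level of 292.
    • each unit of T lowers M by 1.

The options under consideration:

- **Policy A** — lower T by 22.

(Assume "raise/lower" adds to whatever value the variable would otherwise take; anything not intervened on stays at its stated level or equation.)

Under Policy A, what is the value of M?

199

Policy A (T − 22):
  T = 115 − 22 = 93
  M = 292 − 93 = 199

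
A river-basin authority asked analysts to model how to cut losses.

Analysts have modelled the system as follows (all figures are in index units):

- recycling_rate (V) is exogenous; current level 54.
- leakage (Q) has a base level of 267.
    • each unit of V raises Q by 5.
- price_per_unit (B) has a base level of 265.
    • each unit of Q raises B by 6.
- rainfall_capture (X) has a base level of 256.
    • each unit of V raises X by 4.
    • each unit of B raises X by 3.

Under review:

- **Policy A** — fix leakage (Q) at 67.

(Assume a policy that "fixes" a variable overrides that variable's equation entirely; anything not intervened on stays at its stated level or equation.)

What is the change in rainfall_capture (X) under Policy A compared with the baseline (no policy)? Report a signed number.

Baseline:
  V = 54
  Q = 267 + 5·54 = 537
  B = 265 + 6·537 = 3487
  X = 256 + 4·54 + 3·3487 = 10933
Policy A (Q := 67):
  V = 54
  Q = 67
  B = 265 + 6·67 = 667
  X = 256 + 4·54 + 3·667 = 2473
Change in X: 2473 − 10933 = -8460

-8460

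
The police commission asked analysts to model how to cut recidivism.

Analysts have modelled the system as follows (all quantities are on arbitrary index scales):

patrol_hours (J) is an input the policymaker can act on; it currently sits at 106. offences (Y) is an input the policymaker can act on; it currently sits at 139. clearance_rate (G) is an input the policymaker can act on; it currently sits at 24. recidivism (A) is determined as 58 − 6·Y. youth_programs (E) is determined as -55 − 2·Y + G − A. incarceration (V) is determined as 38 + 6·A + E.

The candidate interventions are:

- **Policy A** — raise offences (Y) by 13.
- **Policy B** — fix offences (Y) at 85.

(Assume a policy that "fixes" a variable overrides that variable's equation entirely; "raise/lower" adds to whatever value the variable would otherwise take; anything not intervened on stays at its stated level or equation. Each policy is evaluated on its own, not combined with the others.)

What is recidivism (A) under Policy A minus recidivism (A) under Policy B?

-402

Policy A (Y + 13):
  Y = 139 + 13 = 152
  A = 58 − 6·152 = -854
Policy B (Y := 85):
  Y = 85
  A = 58 − 6·85 = -452
A: -854 − (-452) = -402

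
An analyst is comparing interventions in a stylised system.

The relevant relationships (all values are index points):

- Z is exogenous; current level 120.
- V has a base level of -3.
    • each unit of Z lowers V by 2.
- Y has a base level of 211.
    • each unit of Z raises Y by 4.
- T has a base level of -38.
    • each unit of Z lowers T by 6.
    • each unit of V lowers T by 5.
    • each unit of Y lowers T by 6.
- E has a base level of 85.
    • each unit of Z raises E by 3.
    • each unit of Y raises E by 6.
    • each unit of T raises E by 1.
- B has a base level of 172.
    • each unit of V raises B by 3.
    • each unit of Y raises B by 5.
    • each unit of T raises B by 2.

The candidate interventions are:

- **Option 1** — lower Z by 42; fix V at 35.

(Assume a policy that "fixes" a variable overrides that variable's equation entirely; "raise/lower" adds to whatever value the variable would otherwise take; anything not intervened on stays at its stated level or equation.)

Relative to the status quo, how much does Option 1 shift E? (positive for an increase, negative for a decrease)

-1264

Baseline:
  Z = 120
  V = -3 − 2·120 = -243
  Y = 211 + 4·120 = 691
  T = -38 − 6·120 − 5·(-243) − 6·691 = -3689
  E = 85 + 3·120 + 6·691 + (-3689) = 902
Option 1 (Z − 42, V := 35):
  Z = 120 − 42 = 78
  V = 35
  Y = 211 + 4·78 = 523
  T = -38 − 6·78 − 5·35 − 6·523 = -3819
  E = 85 + 3·78 + 6·523 + (-3819) = -362
Change in E: -362 − 902 = -1264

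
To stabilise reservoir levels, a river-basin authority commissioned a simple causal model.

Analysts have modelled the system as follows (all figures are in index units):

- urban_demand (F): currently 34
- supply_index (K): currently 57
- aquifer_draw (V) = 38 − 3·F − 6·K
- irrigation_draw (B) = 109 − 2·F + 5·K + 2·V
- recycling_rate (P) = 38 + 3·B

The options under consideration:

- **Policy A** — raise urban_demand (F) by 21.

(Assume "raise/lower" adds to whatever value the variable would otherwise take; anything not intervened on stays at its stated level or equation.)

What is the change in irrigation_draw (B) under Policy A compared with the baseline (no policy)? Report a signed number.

Baseline:
  F = 34
  K = 57
  V = 38 − 3·34 − 6·57 = -406
  B = 109 − 2·34 + 5·57 + 2·(-406) = -486
Policy A (F + 21):
  F = 34 + 21 = 55
  K = 57
  V = 38 − 3·55 − 6·57 = -469
  B = 109 − 2·55 + 5·57 + 2·(-469) = -654
Change in B: -654 − (-486) = -168

-168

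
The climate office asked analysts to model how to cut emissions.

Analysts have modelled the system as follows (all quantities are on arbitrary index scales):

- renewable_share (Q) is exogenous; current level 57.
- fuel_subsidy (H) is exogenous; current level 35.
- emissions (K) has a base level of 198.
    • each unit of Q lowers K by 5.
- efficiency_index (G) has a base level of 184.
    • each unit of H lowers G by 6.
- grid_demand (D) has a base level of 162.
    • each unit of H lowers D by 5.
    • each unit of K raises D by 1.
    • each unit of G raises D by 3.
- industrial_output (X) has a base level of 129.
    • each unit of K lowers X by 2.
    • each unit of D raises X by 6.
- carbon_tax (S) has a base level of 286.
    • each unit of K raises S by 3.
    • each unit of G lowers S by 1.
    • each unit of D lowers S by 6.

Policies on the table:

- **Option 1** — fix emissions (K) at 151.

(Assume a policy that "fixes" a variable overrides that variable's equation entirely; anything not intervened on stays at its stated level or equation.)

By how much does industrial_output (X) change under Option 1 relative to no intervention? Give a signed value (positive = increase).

952

Baseline:
  Q = 57
  H = 35
  K = 198 − 5·57 = -87
  G = 184 − 6·35 = -26
  D = 162 − 5·35 + (-87) + 3·(-26) = -178
  X = 129 − 2·(-87) + 6·(-178) = -765
Option 1 (K := 151):
  Q = 57
  H = 35
  K = 151
  G = 184 − 6·35 = -26
  D = 162 − 5·35 + 151 + 3·(-26) = 60
  X = 129 − 2·151 + 6·60 = 187
Change in X: 187 − (-765) = 952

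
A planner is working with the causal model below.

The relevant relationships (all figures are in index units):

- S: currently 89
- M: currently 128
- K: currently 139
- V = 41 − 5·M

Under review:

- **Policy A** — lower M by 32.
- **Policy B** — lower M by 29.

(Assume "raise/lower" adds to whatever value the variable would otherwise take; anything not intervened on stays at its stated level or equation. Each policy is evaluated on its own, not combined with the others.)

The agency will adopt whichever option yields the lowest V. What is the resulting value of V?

Policy A (M − 32):
  M = 128 − 32 = 96
  V = 41 − 5·96 = -439
Policy B (M − 29):
  M = 128 − 29 = 99
  V = 41 − 5·99 = -454
Comparing — Policy A: V=-439, Policy B: V=-454. Lowest is -454 (Policy B).

-454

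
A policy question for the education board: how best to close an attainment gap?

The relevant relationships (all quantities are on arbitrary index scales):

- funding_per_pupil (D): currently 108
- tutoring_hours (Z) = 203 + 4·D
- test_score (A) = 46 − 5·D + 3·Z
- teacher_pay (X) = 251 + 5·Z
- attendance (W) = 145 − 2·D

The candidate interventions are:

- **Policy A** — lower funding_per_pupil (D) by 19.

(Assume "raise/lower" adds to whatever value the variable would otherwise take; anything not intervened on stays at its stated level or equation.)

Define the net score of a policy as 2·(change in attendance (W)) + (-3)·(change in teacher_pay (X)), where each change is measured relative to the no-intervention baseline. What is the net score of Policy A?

1216

Baseline:
  D = 108
  Z = 203 + 4·108 = 635
  X = 251 + 5·635 = 3426
  W = 145 − 2·108 = -71
Policy A (D − 19):
  D = 108 − 19 = 89
  Z = 203 + 4·89 = 559
  X = 251 + 5·559 = 3046
  W = 145 − 2·89 = -33
ΔW = -33 − (-71) = 38; ΔX = 3046 − 3426 = -380
Score = 2·38 + (-3)·(-380) = 1216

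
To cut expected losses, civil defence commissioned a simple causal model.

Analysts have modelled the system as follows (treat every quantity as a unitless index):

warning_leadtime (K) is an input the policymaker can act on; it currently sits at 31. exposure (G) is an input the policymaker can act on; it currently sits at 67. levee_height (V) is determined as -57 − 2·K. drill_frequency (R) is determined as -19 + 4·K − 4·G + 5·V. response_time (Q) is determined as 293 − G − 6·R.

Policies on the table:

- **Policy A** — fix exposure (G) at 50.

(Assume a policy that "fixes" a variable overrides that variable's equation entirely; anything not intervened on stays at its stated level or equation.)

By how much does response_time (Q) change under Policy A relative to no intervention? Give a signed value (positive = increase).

-391

Baseline:
  K = 31
  G = 67
  V = -57 − 2·31 = -119
  R = -19 + 4·31 − 4·67 + 5·(-119) = -758
  Q = 293 − 67 − 6·(-758) = 4774
Policy A (G := 50):
  K = 31
  G = 50
  V = -57 − 2·31 = -119
  R = -19 + 4·31 − 4·50 + 5·(-119) = -690
  Q = 293 − 50 − 6·(-690) = 4383
Change in Q: 4383 − 4774 = -391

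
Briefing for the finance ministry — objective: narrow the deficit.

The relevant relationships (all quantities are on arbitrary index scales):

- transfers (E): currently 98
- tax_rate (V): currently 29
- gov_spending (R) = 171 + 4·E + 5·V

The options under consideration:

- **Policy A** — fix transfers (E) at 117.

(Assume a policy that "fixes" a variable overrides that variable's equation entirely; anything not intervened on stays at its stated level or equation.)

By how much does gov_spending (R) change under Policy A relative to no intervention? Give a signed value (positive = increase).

Baseline:
  E = 98
  V = 29
  R = 171 + 4·98 + 5·29 = 708
Policy A (E := 117):
  E = 117
  V = 29
  R = 171 + 4·117 + 5·29 = 784
Change in R: 784 − 708 = 76

76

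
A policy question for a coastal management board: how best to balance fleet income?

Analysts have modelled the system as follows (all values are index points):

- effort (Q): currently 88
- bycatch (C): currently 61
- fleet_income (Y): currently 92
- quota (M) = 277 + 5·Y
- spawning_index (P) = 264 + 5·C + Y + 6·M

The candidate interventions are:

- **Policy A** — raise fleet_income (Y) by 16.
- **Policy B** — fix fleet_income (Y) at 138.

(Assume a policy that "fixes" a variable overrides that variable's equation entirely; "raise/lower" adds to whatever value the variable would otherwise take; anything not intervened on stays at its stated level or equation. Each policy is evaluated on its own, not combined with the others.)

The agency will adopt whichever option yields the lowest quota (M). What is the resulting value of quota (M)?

Policy A (Y + 16):
  Y = 92 + 16 = 108
  M = 277 + 5·108 = 817
Policy B (Y := 138):
  Y = 138
  M = 277 + 5·138 = 967
Comparing — Policy A: M=817, Policy B: M=967. Lowest is 817 (Policy A).

817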